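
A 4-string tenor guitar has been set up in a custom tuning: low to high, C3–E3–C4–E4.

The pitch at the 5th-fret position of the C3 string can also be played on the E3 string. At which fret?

Fret 5 on C3 is MIDI 48 + 5 = 53 (F3). On the E3 string (open MIDI 52), that pitch is 53 − 52 = fret 1.

1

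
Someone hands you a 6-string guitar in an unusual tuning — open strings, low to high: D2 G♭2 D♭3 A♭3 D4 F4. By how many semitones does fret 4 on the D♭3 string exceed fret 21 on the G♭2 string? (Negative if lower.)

-10 semitones

D♭3 at fret 4 → F3 (MIDI 53); G♭2 at fret 21 → E♭4 (MIDI 63).
53 − 63 = -10, so the two pitches are 10 semitones apart.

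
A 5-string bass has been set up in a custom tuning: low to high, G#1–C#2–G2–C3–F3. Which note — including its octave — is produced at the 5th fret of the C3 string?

F3

Each fret is one semitone, so C3 + 5 = F3.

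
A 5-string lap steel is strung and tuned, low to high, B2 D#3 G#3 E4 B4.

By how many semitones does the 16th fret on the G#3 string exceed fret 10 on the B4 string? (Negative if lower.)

G#3 at fret 16 → C5 (MIDI 72); B4 at fret 10 → A5 (MIDI 81).
72 − 81 = -9, so the two pitches are 9 semitones apart.

-9 semitones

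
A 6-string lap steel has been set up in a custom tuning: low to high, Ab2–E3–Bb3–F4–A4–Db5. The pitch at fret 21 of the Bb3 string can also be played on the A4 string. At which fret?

10

Bb3 at fret 21 is Bb3 + 21 semitones = G5.
The open A4 string is 11 semitones above the open Bb3, so the same pitch on the A4 string lies at fret 21 − 11 = 10.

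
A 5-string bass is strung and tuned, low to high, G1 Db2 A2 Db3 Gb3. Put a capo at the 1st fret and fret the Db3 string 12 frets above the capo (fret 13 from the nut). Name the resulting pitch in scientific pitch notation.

D4

The capo raises the open Db3 by 1 semitone to D3; fretting 12 more gives Db3 + 1 + 12 = Db3 + 13 semitones = D4.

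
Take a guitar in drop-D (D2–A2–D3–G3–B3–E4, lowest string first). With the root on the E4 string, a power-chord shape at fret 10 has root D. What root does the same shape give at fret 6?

A#

Moving from fret 10 to fret 6 shifts the root by -4 semitones.
D down 4 semitones is A#.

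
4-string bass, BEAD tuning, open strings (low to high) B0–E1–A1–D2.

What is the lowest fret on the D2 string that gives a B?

9

From D2, count semitones up the chromatic scale until reaching B: D–D#–E–F–F#–G–G#–A–A#–B — 9 steps.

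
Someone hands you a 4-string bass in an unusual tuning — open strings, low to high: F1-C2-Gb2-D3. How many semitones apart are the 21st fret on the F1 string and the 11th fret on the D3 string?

F1 at fret 21 → D3 (MIDI 50); D3 at fret 11 → Db4 (MIDI 61).
50 − 61 = -11, so the two pitches are 11 semitones apart, with Db4 the higher.

11 semitones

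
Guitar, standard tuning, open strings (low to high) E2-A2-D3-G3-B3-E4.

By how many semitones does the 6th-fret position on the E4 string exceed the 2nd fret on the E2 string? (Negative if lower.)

E4 at fret 6 → A#4 (MIDI 70); E2 at fret 2 → F#2 (MIDI 42).
70 − 42 = 28, so the two pitches are 28 semitones apart.

28 semitones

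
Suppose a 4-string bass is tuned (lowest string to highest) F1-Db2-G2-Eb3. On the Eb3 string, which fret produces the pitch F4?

F4 is 14 semitones above the open Eb3 (Eb–E–F–Gb–…–Eb–E–F), so it sits at fret 14.

14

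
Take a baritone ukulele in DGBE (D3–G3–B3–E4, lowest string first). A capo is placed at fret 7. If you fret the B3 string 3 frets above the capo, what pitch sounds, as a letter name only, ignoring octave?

A

The capo raises the open B3 by 7 semitones to F♯4; fretting 3 more gives B3 + 7 + 3 = B3 + 10 semitones, landing on A.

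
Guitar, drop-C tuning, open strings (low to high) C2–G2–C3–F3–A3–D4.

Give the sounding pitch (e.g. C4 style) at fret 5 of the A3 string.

D4

A3 is MIDI 57. Adding 5 gives 62, which is D4.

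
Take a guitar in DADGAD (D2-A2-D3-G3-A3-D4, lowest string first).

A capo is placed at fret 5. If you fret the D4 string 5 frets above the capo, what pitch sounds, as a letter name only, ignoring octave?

The capo raises the open D4 by 5 semitones to G4; fretting 5 more gives D4 + 5 + 5 = D4 + 10 semitones, landing on C.

C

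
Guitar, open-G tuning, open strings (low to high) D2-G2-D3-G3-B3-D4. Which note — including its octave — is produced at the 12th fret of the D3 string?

D4

D3 is MIDI 50. Adding 12 gives 62, which is D4.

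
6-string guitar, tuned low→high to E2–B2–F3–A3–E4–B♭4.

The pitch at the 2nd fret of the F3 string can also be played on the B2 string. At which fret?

F3 at fret 2 is F3 + 2 semitones = G3.
The open B2 string is 6 semitones below the open F3, so the same pitch on the B2 string lies at fret 2 + 6 = 8.

8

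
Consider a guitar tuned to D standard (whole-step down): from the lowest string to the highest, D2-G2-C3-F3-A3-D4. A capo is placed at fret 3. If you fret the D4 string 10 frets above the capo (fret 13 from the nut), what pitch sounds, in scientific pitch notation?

D#5

The capo raises the open D4 by 3 semitones to F4; fretting 10 more gives D4 + 3 + 10 = D4 + 13 semitones = D#5.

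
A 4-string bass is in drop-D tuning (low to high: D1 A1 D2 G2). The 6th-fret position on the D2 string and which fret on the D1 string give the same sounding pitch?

Fret 6 on D2 is MIDI 38 + 6 = 44 (G♯2). On the D1 string (open MIDI 26), that pitch is 44 − 26 = fret 18.

18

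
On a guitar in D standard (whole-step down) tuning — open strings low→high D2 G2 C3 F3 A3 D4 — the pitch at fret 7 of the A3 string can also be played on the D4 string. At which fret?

A3 at fret 7 is A3 + 7 semitones = E4.
The open D4 string is 5 semitones above the open A3, so the same pitch on the D4 string lies at fret 7 − 5 = 2.

2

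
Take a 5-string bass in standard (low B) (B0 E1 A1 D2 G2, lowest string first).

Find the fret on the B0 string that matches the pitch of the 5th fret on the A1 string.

15

Fret 5 on A1 is MIDI 33 + 5 = 38 (D2). On the B0 string (open MIDI 23), that pitch is 38 − 23 = fret 15.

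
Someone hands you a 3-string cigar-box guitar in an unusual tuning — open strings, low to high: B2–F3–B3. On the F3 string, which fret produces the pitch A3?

A3 is 4 semitones above the open F3 (F–F#–G–G#–A), so it sits at fret 4.

4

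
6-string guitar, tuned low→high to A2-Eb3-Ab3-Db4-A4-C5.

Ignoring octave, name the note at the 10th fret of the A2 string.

A2 is MIDI 45. Adding 10 gives 55; 55 mod 12 = 7, i.e. G.

G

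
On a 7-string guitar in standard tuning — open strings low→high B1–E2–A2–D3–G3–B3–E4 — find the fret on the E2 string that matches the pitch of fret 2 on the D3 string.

12

D3 at fret 2 is D3 + 2 semitones = E3.
The open E2 string is 10 semitones below the open D3, so the same pitch on the E2 string lies at fret 2 + 10 = 12.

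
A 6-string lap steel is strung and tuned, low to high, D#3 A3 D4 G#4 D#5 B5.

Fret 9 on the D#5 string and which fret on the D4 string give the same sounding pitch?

Fret 9 on D#5 is MIDI 75 + 9 = 84 (C6). On the D4 string (open MIDI 62), that pitch is 84 − 62 = fret 22.

22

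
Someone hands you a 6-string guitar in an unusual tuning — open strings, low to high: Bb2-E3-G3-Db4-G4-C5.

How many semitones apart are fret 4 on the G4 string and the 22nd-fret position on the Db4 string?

12 semitones

G4 at fret 4 → B4 (MIDI 71); Db4 at fret 22 → B5 (MIDI 83).
71 − 83 = -12, so the two pitches are 12 semitones apart, with B5 the higher.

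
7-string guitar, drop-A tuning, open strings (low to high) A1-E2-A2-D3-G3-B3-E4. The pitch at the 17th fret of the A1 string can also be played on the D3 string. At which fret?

0

A1 at fret 17 is A1 + 17 semitones = D3.
The open D3 string is 17 semitones above the open A1, so the same pitch on the D3 string lies at fret 17 − 17 = 0.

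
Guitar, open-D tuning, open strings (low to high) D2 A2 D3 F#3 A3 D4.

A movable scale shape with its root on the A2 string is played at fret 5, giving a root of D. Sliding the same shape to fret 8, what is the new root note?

F

Moving from fret 5 to fret 8 shifts the root by 3 semitones.
D up 3 semitones is F.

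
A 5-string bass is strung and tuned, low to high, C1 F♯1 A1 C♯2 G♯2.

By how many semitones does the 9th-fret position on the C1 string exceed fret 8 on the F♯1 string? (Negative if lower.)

C1 at fret 9 → A1 (MIDI 33); F♯1 at fret 8 → D2 (MIDI 38).
33 − 38 = -5, so the two pitches are 5 semitones apart.

-5 semitones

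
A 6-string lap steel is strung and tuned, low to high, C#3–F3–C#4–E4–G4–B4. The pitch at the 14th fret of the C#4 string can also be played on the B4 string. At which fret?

4

C#4 at fret 14 is C#4 + 14 semitones = D#5.
The open B4 string is 10 semitones above the open C#4, so the same pitch on the B4 string lies at fret 14 − 10 = 4.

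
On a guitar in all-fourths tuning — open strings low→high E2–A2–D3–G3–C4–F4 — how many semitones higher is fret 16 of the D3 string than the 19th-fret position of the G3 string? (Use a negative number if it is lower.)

-8 semitones

D3 at fret 16 → F#4 (MIDI 66); G3 at fret 19 → D5 (MIDI 74).
66 − 74 = -8, so the two pitches are 8 semitones apart.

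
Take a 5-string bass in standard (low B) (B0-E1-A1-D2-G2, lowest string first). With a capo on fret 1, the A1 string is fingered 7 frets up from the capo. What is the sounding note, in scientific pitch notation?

F2

The capo raises the open A1 by 1 semitone to A♯1; fretting 7 more gives A1 + 1 + 7 = A1 + 8 semitones = F2.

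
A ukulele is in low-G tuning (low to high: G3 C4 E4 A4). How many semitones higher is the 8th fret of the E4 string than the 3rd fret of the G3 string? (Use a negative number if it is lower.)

E4 at fret 8 → C5 (MIDI 72); G3 at fret 3 → A#3 (MIDI 58).
72 − 58 = 14, so the two pitches are 14 semitones apart.

14 semitones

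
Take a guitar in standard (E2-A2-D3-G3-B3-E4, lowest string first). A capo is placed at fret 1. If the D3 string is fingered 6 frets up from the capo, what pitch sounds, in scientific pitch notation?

The capo raises the open D3 by 1 semitone to D#3; fretting 6 more gives D3 + 1 + 6 = D3 + 7 semitones = A3.

A3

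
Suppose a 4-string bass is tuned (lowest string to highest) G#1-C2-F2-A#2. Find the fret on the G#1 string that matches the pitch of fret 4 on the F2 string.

F2 at fret 4 is F2 + 4 semitones = A2.
The open G#1 string is 9 semitones below the open F2, so the same pitch on the G#1 string lies at fret 4 + 9 = 13.

13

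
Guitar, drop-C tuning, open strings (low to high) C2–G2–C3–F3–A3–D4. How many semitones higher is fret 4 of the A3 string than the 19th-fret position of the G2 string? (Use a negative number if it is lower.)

A3 at fret 4 → C#4 (MIDI 61); G2 at fret 19 → D4 (MIDI 62).
61 − 62 = -1, so the two pitches are 1 semitone apart.

-1 semitone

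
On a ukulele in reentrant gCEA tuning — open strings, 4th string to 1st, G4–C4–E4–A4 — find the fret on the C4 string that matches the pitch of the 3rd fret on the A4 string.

Fret 3 on A4 is MIDI 69 + 3 = 72 (C5). On the C4 string (open MIDI 60), that pitch is 72 − 60 = fret 12.

12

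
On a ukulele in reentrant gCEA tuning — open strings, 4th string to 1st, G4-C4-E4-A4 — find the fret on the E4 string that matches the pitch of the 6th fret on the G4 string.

9

Fret 6 on G4 is MIDI 67 + 6 = 73 (C♯5). On the E4 string (open MIDI 64), that pitch is 73 − 64 = fret 9.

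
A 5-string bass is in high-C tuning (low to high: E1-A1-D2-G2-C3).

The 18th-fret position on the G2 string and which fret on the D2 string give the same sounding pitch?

23

G2 at fret 18 is G2 + 18 semitones = C#4.
The open D2 string is 5 semitones below the open G2, so the same pitch on the D2 string lies at fret 18 + 5 = 23.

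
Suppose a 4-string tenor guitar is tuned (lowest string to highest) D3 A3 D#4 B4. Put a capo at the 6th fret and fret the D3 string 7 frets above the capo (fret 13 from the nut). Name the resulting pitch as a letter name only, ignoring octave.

The capo raises the open D3 by 6 semitones to G#3; fretting 7 more gives D3 + 6 + 7 = D3 + 13 semitones, landing on D#.

D#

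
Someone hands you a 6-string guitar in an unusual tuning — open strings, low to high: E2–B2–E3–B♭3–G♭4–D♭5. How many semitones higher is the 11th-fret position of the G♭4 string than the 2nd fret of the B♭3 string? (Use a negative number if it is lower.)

17 semitones

G♭4 at fret 11 → F5 (MIDI 77); B♭3 at fret 2 → C4 (MIDI 60).
77 − 60 = 17, so the two pitches are 17 semitones apart.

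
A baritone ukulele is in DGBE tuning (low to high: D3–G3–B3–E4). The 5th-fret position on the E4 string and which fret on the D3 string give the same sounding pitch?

Fret 5 on E4 is MIDI 64 + 5 = 69 (A4). On the D3 string (open MIDI 50), that pitch is 69 − 50 = fret 19.

19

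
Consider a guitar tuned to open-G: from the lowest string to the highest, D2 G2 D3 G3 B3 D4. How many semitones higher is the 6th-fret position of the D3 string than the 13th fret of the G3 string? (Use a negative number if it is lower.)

D3 at fret 6 → G♯3 (MIDI 56); G3 at fret 13 → G♯4 (MIDI 68).
56 − 68 = -12, so the two pitches are 12 semitones apart.

-12 semitones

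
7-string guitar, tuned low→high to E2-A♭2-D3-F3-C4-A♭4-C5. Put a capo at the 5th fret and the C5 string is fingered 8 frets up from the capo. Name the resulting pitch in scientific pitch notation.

The capo raises the open C5 by 5 semitones to F5; fretting 8 more gives C5 + 5 + 8 = C5 + 13 semitones = D♭6.

D♭6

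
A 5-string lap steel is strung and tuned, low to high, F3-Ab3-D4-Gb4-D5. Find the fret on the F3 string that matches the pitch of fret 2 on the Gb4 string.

Fret 2 on Gb4 is MIDI 66 + 2 = 68 (Ab4). On the F3 string (open MIDI 53), that pitch is 68 − 53 = fret 15.

15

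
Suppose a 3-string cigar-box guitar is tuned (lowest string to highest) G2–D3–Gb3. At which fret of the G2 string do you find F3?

F3 is 10 semitones above the open G2 (G–Ab–A–Bb–…–Eb–E–F), so it sits at fret 10.

10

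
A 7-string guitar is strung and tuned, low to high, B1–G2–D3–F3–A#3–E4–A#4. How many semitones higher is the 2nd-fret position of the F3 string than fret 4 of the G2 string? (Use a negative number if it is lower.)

8 semitones

F3 at fret 2 → G3 (MIDI 55); G2 at fret 4 → B2 (MIDI 47).
55 − 47 = 8, so the two pitches are 8 semitones apart.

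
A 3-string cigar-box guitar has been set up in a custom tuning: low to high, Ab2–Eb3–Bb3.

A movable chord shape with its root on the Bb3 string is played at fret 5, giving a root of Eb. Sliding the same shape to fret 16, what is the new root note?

Moving from fret 5 to fret 16 shifts the root by 11 semitones.
Eb up 11 semitones is D.

D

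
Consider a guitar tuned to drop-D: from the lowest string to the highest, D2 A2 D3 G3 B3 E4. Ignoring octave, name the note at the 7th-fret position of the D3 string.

A

The open D3 string plus 7 semitones: D–D#–E–F–F#–G–G#–A.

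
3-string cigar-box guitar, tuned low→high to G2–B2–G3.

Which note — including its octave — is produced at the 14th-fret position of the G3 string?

A4

G3 is MIDI 55. Adding 14 gives 69, which is A4.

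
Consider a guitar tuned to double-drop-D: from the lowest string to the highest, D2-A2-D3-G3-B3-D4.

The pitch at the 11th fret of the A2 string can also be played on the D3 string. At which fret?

6

Fret 11 on A2 is MIDI 45 + 11 = 56 (G#3). On the D3 string (open MIDI 50), that pitch is 56 − 50 = fret 6.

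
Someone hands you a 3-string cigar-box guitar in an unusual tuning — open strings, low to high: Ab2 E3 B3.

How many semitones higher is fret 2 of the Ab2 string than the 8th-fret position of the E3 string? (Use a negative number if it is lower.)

Ab2 at fret 2 → Bb2 (MIDI 46); E3 at fret 8 → C4 (MIDI 60).
46 − 60 = -14, so the two pitches are 14 semitones apart.

-14 semitones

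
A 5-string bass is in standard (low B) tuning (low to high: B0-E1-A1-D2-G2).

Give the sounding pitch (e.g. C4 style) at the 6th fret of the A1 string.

The open A1 string plus 6 semitones: A–A#–B–C–C#–D–D#.
The walk passes from B into C once, so the octave number goes from 1 to 2.

D♯2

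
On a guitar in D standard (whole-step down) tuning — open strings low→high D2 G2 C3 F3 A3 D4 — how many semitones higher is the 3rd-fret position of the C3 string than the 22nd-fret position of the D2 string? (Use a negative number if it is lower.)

-9 semitones

C3 at fret 3 → D#3 (MIDI 51); D2 at fret 22 → C4 (MIDI 60).
51 − 60 = -9, so the two pitches are 9 semitones apart.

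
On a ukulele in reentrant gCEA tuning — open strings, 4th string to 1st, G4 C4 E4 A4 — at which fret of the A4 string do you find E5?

7

E5 is 7 semitones above the open A4 (A–A#–B–C–C#–D–D#–E), so it sits at fret 7.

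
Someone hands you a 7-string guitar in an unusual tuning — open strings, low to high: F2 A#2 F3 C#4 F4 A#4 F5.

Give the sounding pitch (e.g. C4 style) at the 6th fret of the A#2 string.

E3

Each fret is one semitone, so A#2 + 6 = E3.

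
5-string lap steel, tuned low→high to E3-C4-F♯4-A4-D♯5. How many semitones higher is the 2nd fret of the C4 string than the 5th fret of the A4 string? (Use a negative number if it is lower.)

-12 semitones

C4 at fret 2 → D4 (MIDI 62); A4 at fret 5 → D5 (MIDI 74).
62 − 74 = -12, so the two pitches are 12 semitones apart.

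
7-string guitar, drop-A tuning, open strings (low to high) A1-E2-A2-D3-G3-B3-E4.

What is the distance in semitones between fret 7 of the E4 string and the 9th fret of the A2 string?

17 semitones

E4 at fret 7 → B4 (MIDI 71); A2 at fret 9 → F#3 (MIDI 54).
71 − 54 = 17, so the two pitches are 17 semitones apart, with B4 the higher.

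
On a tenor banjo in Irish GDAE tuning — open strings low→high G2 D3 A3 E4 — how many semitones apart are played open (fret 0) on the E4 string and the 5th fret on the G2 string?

E4 at fret 0 → E4 (MIDI 64); G2 at fret 5 → C3 (MIDI 48).
64 − 48 = 16, so the two pitches are 16 semitones apart, with E4 the higher.

16 semitones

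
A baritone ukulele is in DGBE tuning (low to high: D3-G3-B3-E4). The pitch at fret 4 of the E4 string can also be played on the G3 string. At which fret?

13

E4 at fret 4 is E4 + 4 semitones = G#4.
The open G3 string is 9 semitones below the open E4, so the same pitch on the G3 string lies at fret 4 + 9 = 13.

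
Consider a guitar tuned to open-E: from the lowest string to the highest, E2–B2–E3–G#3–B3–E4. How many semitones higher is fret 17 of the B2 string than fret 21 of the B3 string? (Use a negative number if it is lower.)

B2 at fret 17 → E4 (MIDI 64); B3 at fret 21 → G#5 (MIDI 80).
64 − 80 = -16, so the two pitches are 16 semitones apart.

-16 semitones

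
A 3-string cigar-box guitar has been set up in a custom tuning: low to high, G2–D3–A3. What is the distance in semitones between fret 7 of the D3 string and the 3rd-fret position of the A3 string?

3 semitones

D3 at fret 7 → A3 (MIDI 57); A3 at fret 3 → C4 (MIDI 60).
57 − 60 = -3, so the two pitches are 3 semitones apart, with C4 the higher.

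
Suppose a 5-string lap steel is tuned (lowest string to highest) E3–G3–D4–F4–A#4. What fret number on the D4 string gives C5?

10

C5 is 10 semitones above the open D4 (D–D#–E–F–…–A#–B–C), so it sits at fret 10.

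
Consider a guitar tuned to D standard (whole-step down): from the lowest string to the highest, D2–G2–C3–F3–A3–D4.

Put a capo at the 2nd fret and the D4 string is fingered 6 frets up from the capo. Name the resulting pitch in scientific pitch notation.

The capo raises the open D4 by 2 semitones to E4; fretting 6 more gives D4 + 2 + 6 = D4 + 8 semitones = A♯4.

A♯4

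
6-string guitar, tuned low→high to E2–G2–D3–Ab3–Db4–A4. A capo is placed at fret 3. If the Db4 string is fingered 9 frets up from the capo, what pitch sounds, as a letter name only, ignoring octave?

The capo raises the open Db4 by 3 semitones to E4; fretting 9 more gives Db4 + 3 + 9 = Db4 + 12 semitones, landing on Db.

Db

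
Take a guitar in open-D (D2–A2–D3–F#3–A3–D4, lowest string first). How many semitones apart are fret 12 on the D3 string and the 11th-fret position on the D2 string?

13 semitones

D3 at fret 12 → D4 (MIDI 62); D2 at fret 11 → C#3 (MIDI 49).
62 − 49 = 13, so the two pitches are 13 semitones apart, with D4 the higher.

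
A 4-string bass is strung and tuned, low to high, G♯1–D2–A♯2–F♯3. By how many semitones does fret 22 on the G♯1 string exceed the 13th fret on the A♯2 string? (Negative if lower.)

G♯1 at fret 22 → F♯3 (MIDI 54); A♯2 at fret 13 → B3 (MIDI 59).
54 − 59 = -5, so the two pitches are 5 semitones apart.

-5 semitones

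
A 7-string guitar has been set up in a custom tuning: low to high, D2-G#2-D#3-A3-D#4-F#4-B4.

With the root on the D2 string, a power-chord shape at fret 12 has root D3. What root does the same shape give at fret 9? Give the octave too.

B2

Moving from fret 12 to fret 9 shifts the root by -3 semitones.
D3 down 3 semitones is B2.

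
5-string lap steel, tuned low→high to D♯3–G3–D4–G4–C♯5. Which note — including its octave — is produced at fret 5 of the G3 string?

C4

Each fret is one semitone, so G3 + 5 = C4.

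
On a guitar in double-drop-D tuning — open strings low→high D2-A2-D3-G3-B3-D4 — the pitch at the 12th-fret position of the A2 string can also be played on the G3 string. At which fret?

2

Fret 12 on A2 is MIDI 45 + 12 = 57 (A3). On the G3 string (open MIDI 55), that pitch is 57 − 55 = fret 2.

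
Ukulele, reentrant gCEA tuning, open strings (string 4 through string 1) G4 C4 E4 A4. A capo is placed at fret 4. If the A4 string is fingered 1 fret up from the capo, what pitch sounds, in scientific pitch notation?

The capo raises the open A4 by 4 semitones to C#5; fretting 1 more gives A4 + 4 + 1 = A4 + 5 semitones = D5.

D5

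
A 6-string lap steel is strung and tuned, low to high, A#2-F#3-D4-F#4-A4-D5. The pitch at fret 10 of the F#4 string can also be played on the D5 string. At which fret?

F#4 at fret 10 is F#4 + 10 semitones = E5.
The open D5 string is 8 semitones above the open F#4, so the same pitch on the D5 string lies at fret 10 − 8 = 2.

2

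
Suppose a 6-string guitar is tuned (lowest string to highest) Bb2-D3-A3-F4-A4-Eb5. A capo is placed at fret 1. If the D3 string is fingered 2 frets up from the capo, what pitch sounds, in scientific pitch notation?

F3

The capo raises the open D3 by 1 semitone to Eb3; fretting 2 more gives D3 + 1 + 2 = D3 + 3 semitones = F3.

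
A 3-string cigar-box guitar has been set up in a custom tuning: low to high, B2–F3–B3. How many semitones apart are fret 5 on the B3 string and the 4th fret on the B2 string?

B3 at fret 5 → E4 (MIDI 64); B2 at fret 4 → Eb3 (MIDI 51).
64 − 51 = 13, so the two pitches are 13 semitones apart, with E4 the higher.

13 semitones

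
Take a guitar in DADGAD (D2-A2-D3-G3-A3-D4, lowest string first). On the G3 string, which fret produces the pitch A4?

14

A4 is 14 semitones above the open G3 (G–G#–A–A#–…–G–G#–A), so it sits at fret 14.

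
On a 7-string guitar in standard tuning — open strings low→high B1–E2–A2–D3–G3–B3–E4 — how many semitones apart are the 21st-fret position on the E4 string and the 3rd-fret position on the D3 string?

32 semitones

E4 at fret 21 → C#6 (MIDI 85); D3 at fret 3 → F3 (MIDI 53).
85 − 53 = 32, so the two pitches are 32 semitones apart, with C#6 the higher.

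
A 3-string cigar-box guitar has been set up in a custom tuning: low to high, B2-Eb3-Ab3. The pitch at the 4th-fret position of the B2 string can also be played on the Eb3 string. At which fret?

0

Fret 4 on B2 is MIDI 47 + 4 = 51 (Eb3). On the Eb3 string (open MIDI 51), that pitch is 51 − 51 = fret 0.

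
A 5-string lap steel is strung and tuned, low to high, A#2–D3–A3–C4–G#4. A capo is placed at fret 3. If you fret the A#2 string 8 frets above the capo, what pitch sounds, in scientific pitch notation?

A3

The capo raises the open A#2 by 3 semitones to C#3; fretting 8 more gives A#2 + 3 + 8 = A#2 + 11 semitones = A3.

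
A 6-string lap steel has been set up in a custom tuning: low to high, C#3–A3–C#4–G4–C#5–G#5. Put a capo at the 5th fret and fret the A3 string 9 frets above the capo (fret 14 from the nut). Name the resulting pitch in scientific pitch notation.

The capo raises the open A3 by 5 semitones to D4; fretting 9 more gives A3 + 5 + 9 = A3 + 14 semitones = B4.

B4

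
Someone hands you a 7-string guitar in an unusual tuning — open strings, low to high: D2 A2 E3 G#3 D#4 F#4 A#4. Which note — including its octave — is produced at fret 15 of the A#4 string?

The open A#4 string plus 15 semitones: A#–B–C–C#–…–B–C–C#.
The walk passes from B into C 2 times, so the octave number goes from 4 to 6.

C#6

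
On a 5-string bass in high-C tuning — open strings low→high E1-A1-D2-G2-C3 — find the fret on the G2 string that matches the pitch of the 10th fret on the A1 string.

A1 at fret 10 is A1 + 10 semitones = G2.
The open G2 string is 10 semitones above the open A1, so the same pitch on the G2 string lies at fret 10 − 10 = 0.

0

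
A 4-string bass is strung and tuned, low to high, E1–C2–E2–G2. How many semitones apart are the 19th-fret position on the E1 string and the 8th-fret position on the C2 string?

E1 at fret 19 → B2 (MIDI 47); C2 at fret 8 → Ab2 (MIDI 44).
47 − 44 = 3, so the two pitches are 3 semitones apart, with B2 the higher.

3 semitones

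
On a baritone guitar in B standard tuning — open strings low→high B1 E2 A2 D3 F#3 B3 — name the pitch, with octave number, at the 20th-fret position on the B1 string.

The open B1 string plus 20 semitones: B–C–C#–D–…–F–F#–G.
The walk passes from B into C 2 times, so the octave number goes from 1 to 3.

G3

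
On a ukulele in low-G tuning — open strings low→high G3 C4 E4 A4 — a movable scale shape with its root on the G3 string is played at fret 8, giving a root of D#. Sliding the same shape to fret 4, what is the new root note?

B

Moving from fret 8 to fret 4 shifts the root by -4 semitones.
D# down 4 semitones is B.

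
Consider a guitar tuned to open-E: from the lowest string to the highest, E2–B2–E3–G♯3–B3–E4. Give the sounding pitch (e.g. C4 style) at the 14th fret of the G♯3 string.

A♯4

The open G♯3 string plus 14 semitones: G#–A–A#–B–…–G#–A–A#.
The walk passes from B into C once, so the octave number goes from 3 to 4.
(Equivalently spelled B♭4.)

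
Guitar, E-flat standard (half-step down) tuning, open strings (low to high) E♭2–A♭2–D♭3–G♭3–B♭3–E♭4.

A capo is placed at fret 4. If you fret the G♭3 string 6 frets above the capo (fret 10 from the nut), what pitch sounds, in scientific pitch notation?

The capo raises the open G♭3 by 4 semitones to B♭3; fretting 6 more gives G♭3 + 4 + 6 = G♭3 + 10 semitones = E4.

E4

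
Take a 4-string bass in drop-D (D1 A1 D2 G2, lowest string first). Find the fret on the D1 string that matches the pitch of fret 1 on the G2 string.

G2 at fret 1 is G2 + 1 semitone = G#2.
The open D1 string is 17 semitones below the open G2, so the same pitch on the D1 string lies at fret 1 + 17 = 18.

18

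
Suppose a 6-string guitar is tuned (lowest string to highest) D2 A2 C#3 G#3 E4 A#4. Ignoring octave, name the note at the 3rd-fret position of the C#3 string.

E

The open C#3 string plus 3 semitones: C#–D–D#–E.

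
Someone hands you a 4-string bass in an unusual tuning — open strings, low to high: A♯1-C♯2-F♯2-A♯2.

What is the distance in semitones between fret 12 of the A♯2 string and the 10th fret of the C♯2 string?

A♯2 at fret 12 → A♯3 (MIDI 58); C♯2 at fret 10 → B2 (MIDI 47).
58 − 47 = 11, so the two pitches are 11 semitones apart, with A♯3 the higher.

11 semitones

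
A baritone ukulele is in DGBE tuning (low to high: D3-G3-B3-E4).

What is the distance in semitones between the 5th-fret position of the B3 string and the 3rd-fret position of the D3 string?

B3 at fret 5 → E4 (MIDI 64); D3 at fret 3 → F3 (MIDI 53).
64 − 53 = 11, so the two pitches are 11 semitones apart, with E4 the higher.

11 semitones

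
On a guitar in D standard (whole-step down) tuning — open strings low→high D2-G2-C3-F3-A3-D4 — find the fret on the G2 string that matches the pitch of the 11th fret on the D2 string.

6

Fret 11 on D2 is MIDI 38 + 11 = 49 (C#3). On the G2 string (open MIDI 43), that pitch is 49 − 43 = fret 6.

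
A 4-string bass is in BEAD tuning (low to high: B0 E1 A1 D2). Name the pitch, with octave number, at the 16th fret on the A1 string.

C#3

The open A1 string plus 16 semitones: A–A#–B–C–…–B–C–C#.
The walk passes from B into C 2 times, so the octave number goes from 1 to 3.
(Equivalently spelled Db3.)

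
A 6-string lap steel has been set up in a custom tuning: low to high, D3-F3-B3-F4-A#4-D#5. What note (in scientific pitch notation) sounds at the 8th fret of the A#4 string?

A#4 is MIDI 70. Adding 8 gives 78, which is F#5.

F#5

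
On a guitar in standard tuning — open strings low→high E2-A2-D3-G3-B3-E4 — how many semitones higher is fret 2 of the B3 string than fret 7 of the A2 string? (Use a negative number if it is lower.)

B3 at fret 2 → C♯4 (MIDI 61); A2 at fret 7 → E3 (MIDI 52).
61 − 52 = 9, so the two pitches are 9 semitones apart.

9 semitones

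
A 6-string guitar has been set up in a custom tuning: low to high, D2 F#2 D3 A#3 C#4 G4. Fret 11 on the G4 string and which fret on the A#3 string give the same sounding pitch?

G4 at fret 11 is G4 + 11 semitones = F#5.
The open A#3 string is 9 semitones below the open G4, so the same pitch on the A#3 string lies at fret 11 + 9 = 20.

20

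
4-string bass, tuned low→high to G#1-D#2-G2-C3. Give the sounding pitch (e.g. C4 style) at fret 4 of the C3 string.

E3

C3 is MIDI 48. Adding 4 gives 52, which is E3.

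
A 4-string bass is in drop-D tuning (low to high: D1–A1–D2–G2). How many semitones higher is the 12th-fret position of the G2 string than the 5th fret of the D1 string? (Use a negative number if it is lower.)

24 semitones

G2 at fret 12 → G3 (MIDI 55); D1 at fret 5 → G1 (MIDI 31).
55 − 31 = 24, so the two pitches are 24 semitones apart.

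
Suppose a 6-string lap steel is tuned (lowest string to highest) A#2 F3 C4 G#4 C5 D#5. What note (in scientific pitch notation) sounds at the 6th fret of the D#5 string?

A5

The open D#5 string plus 6 semitones: D#–E–F–F#–G–G#–A.
No B→C boundary is crossed, so the octave stays at 5.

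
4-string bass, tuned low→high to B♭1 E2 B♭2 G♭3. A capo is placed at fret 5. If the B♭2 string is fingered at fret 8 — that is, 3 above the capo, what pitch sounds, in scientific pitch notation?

G♭3

The capo raises the open B♭2 by 5 semitones to E♭3; fretting 3 more gives B♭2 + 5 + 3 = B♭2 + 8 semitones = G♭3.
(Also written F♯.)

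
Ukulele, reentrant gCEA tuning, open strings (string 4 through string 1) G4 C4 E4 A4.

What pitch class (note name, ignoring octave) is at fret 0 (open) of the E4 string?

Fret 0 is the open string itself, so the pitch is just E.

E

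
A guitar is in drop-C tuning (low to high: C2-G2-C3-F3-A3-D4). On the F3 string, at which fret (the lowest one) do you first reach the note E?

From F3, count semitones up the chromatic scale until reaching E: F–F#–G–G#–…–D–D#–E — 11 steps.

11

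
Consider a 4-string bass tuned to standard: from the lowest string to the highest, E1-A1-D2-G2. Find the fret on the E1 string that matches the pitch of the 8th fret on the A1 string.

A1 at fret 8 is A1 + 8 semitones = F2.
The open E1 string is 5 semitones below the open A1, so the same pitch on the E1 string lies at fret 8 + 5 = 13.

13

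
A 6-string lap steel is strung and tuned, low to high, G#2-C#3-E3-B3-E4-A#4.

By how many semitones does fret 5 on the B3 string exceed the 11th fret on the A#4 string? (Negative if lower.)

B3 at fret 5 → E4 (MIDI 64); A#4 at fret 11 → A5 (MIDI 81).
64 − 81 = -17, so the two pitches are 17 semitones apart.

-17 semitones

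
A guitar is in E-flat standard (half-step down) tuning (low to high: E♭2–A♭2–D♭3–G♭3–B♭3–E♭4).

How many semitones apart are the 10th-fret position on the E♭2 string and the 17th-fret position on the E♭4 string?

31 semitones

E♭2 at fret 10 → D♭3 (MIDI 49); E♭4 at fret 17 → A♭5 (MIDI 80).
49 − 80 = -31, so the two pitches are 31 semitones apart, with A♭5 the higher.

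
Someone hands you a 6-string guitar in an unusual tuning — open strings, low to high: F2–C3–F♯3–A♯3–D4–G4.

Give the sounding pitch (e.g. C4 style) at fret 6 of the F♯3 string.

Each fret is one semitone, so F♯3 + 6 = C4.

C4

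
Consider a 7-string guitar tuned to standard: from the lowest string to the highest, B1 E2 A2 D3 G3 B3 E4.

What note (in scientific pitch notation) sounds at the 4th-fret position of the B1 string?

The open B1 string plus 4 semitones: B–C–C#–D–D#.
The walk passes from B into C once, so the octave number goes from 1 to 2.
(Equivalently spelled Eb2.)

D#2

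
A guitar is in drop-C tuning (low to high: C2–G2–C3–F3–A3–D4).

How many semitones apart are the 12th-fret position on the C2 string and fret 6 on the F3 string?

C2 at fret 12 → C3 (MIDI 48); F3 at fret 6 → B3 (MIDI 59).
48 − 59 = -11, so the two pitches are 11 semitones apart, with B3 the higher.

11 semitones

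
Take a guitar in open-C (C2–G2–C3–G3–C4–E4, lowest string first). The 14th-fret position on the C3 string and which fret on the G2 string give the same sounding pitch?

C3 at fret 14 is C3 + 14 semitones = D4.
The open G2 string is 5 semitones below the open C3, so the same pitch on the G2 string lies at fret 14 + 5 = 19.

19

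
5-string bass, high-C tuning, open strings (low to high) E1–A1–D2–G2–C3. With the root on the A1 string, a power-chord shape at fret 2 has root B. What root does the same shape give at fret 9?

F#

Moving from fret 2 to fret 9 shifts the root by 7 semitones.
B up 7 semitones is F#.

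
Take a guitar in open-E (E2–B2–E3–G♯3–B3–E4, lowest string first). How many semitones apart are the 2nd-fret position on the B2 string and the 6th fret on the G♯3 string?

B2 at fret 2 → C♯3 (MIDI 49); G♯3 at fret 6 → D4 (MIDI 62).
49 − 62 = -13, so the two pitches are 13 semitones apart, with D4 the higher.

13 semitones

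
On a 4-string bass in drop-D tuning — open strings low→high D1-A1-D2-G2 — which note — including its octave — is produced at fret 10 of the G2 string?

F3

The open G2 string plus 10 semitones: G–G#–A–A#–…–D#–E–F.
The walk passes from B into C once, so the octave number goes from 2 to 3.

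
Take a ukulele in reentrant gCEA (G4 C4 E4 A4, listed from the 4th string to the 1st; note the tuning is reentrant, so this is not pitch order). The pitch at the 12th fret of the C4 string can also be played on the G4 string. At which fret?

5

C4 at fret 12 is C4 + 12 semitones = C5.
The open G4 string is 7 semitones above the open C4, so the same pitch on the G4 string lies at fret 12 − 7 = 5.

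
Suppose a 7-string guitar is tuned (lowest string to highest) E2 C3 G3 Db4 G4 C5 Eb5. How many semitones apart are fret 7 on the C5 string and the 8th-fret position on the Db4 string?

C5 at fret 7 → G5 (MIDI 79); Db4 at fret 8 → A4 (MIDI 69).
79 − 69 = 10, so the two pitches are 10 semitones apart, with G5 the higher.

10 semitones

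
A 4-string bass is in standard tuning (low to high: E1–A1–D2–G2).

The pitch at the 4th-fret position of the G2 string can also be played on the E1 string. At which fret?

19

Fret 4 on G2 is MIDI 43 + 4 = 47 (B2). On the E1 string (open MIDI 28), that pitch is 47 − 28 = fret 19.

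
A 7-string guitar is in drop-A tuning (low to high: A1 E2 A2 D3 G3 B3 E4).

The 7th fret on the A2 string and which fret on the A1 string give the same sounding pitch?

A2 at fret 7 is A2 + 7 semitones = E3.
The open A1 string is 12 semitones below the open A2, so the same pitch on the A1 string lies at fret 7 + 12 = 19.

19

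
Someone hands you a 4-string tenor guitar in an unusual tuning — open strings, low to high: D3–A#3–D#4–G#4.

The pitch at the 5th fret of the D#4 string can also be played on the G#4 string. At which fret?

D#4 at fret 5 is D#4 + 5 semitones = G#4.
The open G#4 string is 5 semitones above the open D#4, so the same pitch on the G#4 string lies at fret 5 − 5 = 0.

0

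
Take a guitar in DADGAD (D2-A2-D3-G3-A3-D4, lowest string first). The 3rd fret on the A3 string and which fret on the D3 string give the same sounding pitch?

10

Fret 3 on A3 is MIDI 57 + 3 = 60 (C4). On the D3 string (open MIDI 50), that pitch is 60 − 50 = fret 10.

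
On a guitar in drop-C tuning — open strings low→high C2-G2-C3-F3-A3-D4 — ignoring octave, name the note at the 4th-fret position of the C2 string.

C2 is MIDI 36. Adding 4 gives 40; 40 mod 12 = 4, i.e. E.

E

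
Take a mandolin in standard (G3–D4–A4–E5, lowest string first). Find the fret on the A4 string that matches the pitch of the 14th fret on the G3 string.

Fret 14 on G3 is MIDI 55 + 14 = 69 (A4). On the A4 string (open MIDI 69), that pitch is 69 − 69 = fret 0.

0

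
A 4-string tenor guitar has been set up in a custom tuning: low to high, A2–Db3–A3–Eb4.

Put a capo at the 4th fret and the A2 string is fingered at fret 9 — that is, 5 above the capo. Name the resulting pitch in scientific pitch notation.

Gb3

The capo raises the open A2 by 4 semitones to Db3; fretting 5 more gives A2 + 4 + 5 = A2 + 9 semitones = Gb3.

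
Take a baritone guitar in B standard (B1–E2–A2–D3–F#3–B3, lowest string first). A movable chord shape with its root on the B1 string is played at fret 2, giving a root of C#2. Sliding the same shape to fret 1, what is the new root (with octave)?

C2

Moving from fret 2 to fret 1 shifts the root by -1 semitone.
C#2 down 1 semitone is C2.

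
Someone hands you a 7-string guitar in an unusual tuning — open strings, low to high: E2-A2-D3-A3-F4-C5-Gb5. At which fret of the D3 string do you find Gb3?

Gb3 is 4 semitones above the open D3 (D–Eb–E–F–Gb), so it sits at fret 4.

4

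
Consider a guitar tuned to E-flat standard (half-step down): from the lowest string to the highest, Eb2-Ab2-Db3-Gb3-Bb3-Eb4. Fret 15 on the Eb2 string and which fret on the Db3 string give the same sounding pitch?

5

Eb2 at fret 15 is Eb2 + 15 semitones = Gb3.
The open Db3 string is 10 semitones above the open Eb2, so the same pitch on the Db3 string lies at fret 15 − 10 = 5.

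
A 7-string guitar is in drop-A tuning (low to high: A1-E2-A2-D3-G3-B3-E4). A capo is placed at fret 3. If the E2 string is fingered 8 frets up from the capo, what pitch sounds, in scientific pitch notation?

D♯3

The capo raises the open E2 by 3 semitones to G2; fretting 8 more gives E2 + 3 + 8 = E2 + 11 semitones = D♯3.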